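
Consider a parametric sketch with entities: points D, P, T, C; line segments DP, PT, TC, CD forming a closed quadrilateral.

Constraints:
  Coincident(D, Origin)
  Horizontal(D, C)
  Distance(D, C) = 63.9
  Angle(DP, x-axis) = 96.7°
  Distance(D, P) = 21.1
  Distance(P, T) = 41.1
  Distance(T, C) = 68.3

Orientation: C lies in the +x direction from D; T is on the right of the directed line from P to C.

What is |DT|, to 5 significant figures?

20.176

Checks: |PT| = 41.10 ✓; |TC| = 68.30 ✓.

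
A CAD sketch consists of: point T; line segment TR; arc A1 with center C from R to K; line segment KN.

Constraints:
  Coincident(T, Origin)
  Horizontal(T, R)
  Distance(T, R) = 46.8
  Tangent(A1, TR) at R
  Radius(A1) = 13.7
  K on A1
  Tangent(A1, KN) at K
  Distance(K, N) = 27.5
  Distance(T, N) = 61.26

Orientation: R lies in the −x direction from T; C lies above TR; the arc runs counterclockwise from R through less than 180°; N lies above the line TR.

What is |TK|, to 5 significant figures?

38.312

Checks: |CK| = 13.70 ✓; ∠(CK, KN) = 90.00° ✓; |KN| = 27.50 ✓; |TN| = 61.26 ✓.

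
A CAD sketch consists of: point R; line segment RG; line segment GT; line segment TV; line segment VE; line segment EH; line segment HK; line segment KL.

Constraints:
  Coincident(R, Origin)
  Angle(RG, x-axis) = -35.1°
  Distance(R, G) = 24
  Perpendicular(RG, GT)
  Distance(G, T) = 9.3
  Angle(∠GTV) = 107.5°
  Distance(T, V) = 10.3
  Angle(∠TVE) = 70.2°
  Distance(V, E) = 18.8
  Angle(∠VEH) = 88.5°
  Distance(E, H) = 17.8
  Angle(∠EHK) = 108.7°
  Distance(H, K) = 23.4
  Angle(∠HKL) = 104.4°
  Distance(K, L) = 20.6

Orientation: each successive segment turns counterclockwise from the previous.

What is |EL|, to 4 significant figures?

34.37

∠EHK = 108.7° gives HK at 40.00° from the x-axis; with |HK| = 23.4, K = (41.68, -8.018). ∠HKL = 104.4° gives KL at 115.6° from the x-axis; with |KL| = 20.6, L = (32.78, 10.56). Then |EL| = |L − E| = 34.37.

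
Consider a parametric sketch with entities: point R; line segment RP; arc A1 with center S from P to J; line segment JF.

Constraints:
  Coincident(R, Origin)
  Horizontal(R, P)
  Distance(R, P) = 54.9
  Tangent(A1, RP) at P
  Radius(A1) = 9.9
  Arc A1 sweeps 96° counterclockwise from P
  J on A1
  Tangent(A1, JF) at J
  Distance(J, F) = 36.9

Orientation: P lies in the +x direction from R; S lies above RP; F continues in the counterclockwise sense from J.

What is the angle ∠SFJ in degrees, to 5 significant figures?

15.018°

R is at the origin; RP is horizontal with |RP| = 54.9 and P on the +x side, so P = (54.900, 0.0000). Tangency of A1 to RP means the radius SP is perpendicular to RP, so S = P + (0, 9.9) = (54.900, 9.9000). On A1, P sits at bearing -90° from S; a 96° counterclockwise sweep puts J at bearing 6°, so J = S + 9.9·(cos 6°, sin 6°) = (64.746, 10.935). The tangent condition forces SJ to be normal to JF, so JF runs along (−sin 6°, cos 6°); with |JF| = 36.9, F = (60.889, 47.633). Then cos ∠SFJ = FS·FJ / (|FS||FJ|), giving 15.018°.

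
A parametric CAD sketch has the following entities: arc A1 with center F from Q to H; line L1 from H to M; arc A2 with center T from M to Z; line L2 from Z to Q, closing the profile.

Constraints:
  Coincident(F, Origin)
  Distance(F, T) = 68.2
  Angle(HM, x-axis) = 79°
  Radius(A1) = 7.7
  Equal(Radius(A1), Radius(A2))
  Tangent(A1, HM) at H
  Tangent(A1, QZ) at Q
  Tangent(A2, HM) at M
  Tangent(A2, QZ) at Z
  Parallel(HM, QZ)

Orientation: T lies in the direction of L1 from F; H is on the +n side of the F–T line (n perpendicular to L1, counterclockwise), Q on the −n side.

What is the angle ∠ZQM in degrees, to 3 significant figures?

12.7°

The slot axis is L1's direction at 79.0°, so u = (cos 79.0°, sin 79.0°) = (0.191, 0.982) and n = (−sin 79.0°, cos 79.0°) = (-0.982, 0.191). F is at the origin and T lies 68.2 along u from F, so T = 68.2·u = (13.0, 66.9). Tangency of A1 to both parallel lines with radius 7.7 puts H and Q at F ± 7.7·n: H = (-7.56, 1.47), Q = (7.56, -1.47). Equal radii place M and Z the same way about T: M = T + 7.7·n = (5.45, 68.4), Z = T − 7.7·n = (20.6, 65.5). Then cos ∠ZQM = QZ·QM / (|QZ||QM|), giving 12.7°.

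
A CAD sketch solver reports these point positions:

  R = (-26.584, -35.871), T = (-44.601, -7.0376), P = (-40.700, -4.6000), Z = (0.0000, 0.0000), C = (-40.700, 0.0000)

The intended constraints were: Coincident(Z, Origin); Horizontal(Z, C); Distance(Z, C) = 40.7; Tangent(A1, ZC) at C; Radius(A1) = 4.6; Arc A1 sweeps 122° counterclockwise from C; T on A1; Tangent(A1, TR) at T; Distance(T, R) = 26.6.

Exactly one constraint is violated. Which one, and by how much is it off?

Distance(T, R) = 26.6 — off by 7.40.

Z = (0.00, 0.00) ✓; Z.y = 0.00, C.y = 0.00 ✓; |ZC| = 40.70 ✓; ∠(PC, CZ) = 90.00° ✓; |PC| = 4.600 ✓; bearing(P→T) − bearing(P→C) = 122.0° ✓; |PT| = 4.600 ✓; ∠(PT, TR) = 90.00° ✓; |TR| = 34.00 ✗.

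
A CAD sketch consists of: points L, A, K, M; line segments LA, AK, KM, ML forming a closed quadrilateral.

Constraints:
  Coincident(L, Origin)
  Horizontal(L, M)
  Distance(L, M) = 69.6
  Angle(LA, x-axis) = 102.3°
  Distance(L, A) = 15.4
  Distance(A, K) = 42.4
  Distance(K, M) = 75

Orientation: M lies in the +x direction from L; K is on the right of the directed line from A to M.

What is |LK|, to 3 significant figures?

27.2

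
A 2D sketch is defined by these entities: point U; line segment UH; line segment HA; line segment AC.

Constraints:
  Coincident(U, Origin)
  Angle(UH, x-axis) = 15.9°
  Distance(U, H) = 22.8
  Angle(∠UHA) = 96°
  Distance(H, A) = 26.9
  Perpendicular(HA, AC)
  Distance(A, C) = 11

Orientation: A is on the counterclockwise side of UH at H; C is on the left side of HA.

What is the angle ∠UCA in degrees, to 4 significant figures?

111.7°

U is at the origin; UH runs at 15.9° with length 22.8, so H = 22.8·(cos 15.9°, sin 15.9°) = (21.93, 6.246). ∠UHA = 96.0°, so HA runs at 15.9° + (180° − 96.0°) = 99.90° from the x-axis; with |HA| = 26.9, A = H + 26.9·(cos 99.90°, sin 99.90°) = (17.30, 32.75). HA ⟂ AC; with |AC| = 11.0 on the left of HA, C = A + 11.0·(-0.9851, -0.1719) = (6.467, 30.85). Then cos ∠UCA = CU·CA / (|CU||CA|), giving 111.7°.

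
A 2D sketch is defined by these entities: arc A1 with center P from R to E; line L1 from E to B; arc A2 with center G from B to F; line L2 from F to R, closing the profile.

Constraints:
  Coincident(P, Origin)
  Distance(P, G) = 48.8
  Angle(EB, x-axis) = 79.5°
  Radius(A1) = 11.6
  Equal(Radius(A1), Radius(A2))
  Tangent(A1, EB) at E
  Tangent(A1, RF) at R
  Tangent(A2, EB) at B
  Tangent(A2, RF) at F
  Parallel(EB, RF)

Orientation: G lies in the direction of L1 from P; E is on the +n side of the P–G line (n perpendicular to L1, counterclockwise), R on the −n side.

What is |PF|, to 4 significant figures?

50.16

The slot axis is L1's direction at 79.5°, so u = (cos 79.5°, sin 79.5°) = (0.1822, 0.9833) and n = (−sin 79.5°, cos 79.5°) = (-0.9833, 0.1822). P is at the origin and G lies 48.8 along u from P, so G = 48.8·u = (8.893, 47.98). Tangency of A1 to both parallel lines with radius 11.6 puts E and R at P ± 11.6·n: E = (-11.41, 2.114), R = (11.41, -2.114). Equal radii place B and F the same way about G: B = G + 11.6·n = (-2.513, 50.10), F = G − 11.6·n = (20.30, 45.87). Then |PF| = |F − P| = 50.16.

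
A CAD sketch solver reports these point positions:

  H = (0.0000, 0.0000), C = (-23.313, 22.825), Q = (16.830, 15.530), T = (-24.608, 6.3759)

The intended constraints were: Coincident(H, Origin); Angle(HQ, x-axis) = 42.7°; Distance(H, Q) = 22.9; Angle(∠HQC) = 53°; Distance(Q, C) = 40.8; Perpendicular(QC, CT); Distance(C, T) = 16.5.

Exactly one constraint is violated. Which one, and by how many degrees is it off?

Perpendicular(QC, CT) — off by 5.80°.

H = (0.00, 0.00) ✓; HQ at 42.70° ✓; |HQ| = 22.90 ✓; ∠HQC = 53.00° ✓; |QC| = 40.80 ✓; ∠(QC, CT) = 95.80° ✗; |CT| = 16.50 ✓.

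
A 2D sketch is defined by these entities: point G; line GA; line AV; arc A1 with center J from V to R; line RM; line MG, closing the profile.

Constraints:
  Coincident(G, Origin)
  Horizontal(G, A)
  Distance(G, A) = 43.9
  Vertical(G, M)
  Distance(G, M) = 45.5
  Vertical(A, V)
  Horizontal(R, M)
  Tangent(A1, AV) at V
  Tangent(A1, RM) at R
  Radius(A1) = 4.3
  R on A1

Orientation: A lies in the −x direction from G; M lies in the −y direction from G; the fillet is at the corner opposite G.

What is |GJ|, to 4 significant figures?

57.15

G and M share the same x with |GM| = 45.5 and M on the −y side, so M = (0.000, -45.50). The virtual corner opposite G is at (-43.90, -45.50). The tangent condition forces JV to be normal to AV and since A1 is tangent to RM there, JR ⟂ RM, with radius 4.3, so the center J sits 4.3 in from both sides at J = (-39.60, -41.20). Then |GJ| = |J − G| = 57.15.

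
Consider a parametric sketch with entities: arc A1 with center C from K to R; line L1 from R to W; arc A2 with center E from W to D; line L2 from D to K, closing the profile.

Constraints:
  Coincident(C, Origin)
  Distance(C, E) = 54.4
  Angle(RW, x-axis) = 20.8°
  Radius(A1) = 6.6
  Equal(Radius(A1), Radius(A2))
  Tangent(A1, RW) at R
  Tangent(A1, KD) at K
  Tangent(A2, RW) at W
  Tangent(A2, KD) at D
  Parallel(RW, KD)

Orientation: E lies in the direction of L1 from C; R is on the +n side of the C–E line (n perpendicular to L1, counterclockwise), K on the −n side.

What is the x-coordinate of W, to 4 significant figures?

48.51

Tangency of A1 to both parallel lines with radius 6.6 puts R and K at C ± 6.6·n: R = (-2.344, 6.170), K = (2.344, -6.170). Equal radii place W and D the same way about E: W = E + 6.6·n = (48.51, 25.49), D = E − 6.6·n = (53.20, 13.15). So W.x = 48.51.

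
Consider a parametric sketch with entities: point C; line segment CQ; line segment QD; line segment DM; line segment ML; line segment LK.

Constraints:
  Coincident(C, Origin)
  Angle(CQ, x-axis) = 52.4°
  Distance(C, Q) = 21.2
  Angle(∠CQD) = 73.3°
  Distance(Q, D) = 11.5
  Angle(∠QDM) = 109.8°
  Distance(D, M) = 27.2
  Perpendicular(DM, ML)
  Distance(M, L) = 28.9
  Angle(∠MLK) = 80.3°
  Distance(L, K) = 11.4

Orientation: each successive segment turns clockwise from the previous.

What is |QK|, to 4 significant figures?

25.60

C is at the origin; CQ runs at 52.4° with length 21.2, so Q = (12.94, 16.80). ∠CQD = 73.3° gives QD at -54.30° from the x-axis; with |QD| = 11.5, D = (19.65, 7.458). ∠QDM = 109.8° gives DM at -124.5° from the x-axis; with |DM| = 27.2, M = (4.240, -14.96). DM ⟂ ML, so ML runs at 145.5°; with |ML| = 28.9, L = (-19.58, 1.410). ∠MLK = 80.3° gives LK at 45.80° from the x-axis; with |LK| = 11.4, K = (-11.63, 9.583). Then |QK| = |K − Q| = 25.60.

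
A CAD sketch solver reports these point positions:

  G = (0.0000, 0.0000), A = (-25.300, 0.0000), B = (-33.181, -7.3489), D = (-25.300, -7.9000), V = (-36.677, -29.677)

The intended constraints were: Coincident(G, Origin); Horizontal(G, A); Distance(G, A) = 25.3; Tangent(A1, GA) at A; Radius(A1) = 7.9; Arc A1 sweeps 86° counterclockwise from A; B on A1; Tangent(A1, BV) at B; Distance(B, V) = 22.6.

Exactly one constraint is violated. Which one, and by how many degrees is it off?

Tangent(A1, BV) at B — off by 4.90°.

G = (0.00, 0.00) ✓; G.y = 0.00, A.y = 0.00 ✓; |GA| = 25.30 ✓; ∠(DA, AG) = 90.00° ✓; |DA| = 7.900 ✓; bearing(D→B) − bearing(D→A) = 86.00° ✓; |DB| = 7.900 ✓; ∠(DB, BV) = 94.90° ✗; |BV| = 22.60 ✓.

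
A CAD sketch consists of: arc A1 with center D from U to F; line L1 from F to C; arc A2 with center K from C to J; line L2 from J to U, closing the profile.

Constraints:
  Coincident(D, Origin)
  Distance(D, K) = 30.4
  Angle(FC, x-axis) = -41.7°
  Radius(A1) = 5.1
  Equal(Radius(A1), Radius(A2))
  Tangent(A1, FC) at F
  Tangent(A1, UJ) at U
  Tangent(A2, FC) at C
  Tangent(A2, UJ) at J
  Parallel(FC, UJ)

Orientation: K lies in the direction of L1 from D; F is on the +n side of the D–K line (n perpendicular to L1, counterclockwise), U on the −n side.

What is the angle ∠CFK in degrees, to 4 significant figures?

9.523°

The slot axis is L1's direction at -41.7°, so u = (cos -41.7°, sin -41.7°) = (0.7466, -0.6652) and n = (−sin -41.7°, cos -41.7°) = (0.6652, 0.7466). D is at the origin and K lies 30.4 along u from D, so K = 30.4·u = (22.70, -20.22). Tangency of A1 to both parallel lines with radius 5.1 puts F and U at D ± 5.1·n: F = (3.393, 3.808), U = (-3.393, -3.808). Equal radii place C and J the same way about K: C = K + 5.1·n = (26.09, -16.42), J = K − 5.1·n = (19.31, -24.03). Then cos ∠CFK = FC·FK / (|FC||FK|), giving 9.523°.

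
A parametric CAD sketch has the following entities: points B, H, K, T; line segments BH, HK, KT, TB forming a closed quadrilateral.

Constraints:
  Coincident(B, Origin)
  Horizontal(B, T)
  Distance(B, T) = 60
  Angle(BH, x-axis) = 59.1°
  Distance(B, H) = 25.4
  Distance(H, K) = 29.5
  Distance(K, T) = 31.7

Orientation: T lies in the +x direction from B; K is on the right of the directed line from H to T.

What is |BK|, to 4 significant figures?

28.67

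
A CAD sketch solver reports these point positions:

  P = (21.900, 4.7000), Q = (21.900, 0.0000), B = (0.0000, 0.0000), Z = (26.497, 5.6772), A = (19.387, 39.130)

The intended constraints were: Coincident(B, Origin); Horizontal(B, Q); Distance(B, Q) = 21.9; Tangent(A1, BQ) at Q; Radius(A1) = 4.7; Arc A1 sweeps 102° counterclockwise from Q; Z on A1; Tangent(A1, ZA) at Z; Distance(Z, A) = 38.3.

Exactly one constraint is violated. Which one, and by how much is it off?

Distance(Z, A) = 38.3 — off by 4.10.

B = (0.00, 0.00) ✓; B.y = 0.00, Q.y = 0.00 ✓; |BQ| = 21.90 ✓; ∠(PQ, QB) = 90.00° ✓; |PQ| = 4.700 ✓; bearing(P→Z) − bearing(P→Q) = 102.0° ✓; |PZ| = 4.700 ✓; ∠(PZ, ZA) = 90.00° ✓; |ZA| = 34.20 ✗.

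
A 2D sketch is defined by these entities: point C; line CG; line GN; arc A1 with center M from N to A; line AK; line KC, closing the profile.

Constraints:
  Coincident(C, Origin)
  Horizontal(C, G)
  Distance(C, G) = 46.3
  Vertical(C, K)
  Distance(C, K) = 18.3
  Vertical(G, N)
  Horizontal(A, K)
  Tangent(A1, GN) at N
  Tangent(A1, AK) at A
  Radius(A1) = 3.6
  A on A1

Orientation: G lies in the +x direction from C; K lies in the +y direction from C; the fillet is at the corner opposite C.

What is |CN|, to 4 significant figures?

48.58

The virtual corner opposite C is at (46.30, 18.30). Tangency of A1 to GN means the radius MN is perpendicular to GN and since A1 is tangent to AK there, MA ⟂ AK, with radius 3.6, so the center M sits 3.6 in from both sides at M = (42.70, 14.70). That places the tangent points at N = (46.30, 14.70) on GN and A = (42.70, 18.30) on AK. Then |CN| = |N − C| = 48.58.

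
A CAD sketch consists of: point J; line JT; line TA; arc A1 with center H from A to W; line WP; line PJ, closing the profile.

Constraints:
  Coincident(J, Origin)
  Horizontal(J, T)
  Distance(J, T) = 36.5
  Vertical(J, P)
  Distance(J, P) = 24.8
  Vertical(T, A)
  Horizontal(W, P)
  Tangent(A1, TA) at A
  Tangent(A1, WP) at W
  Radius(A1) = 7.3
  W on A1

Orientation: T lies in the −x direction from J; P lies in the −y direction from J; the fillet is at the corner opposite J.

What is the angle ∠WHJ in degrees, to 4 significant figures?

120.9°

J is at the origin; J and T share the same y with |JT| = 36.5 and T on the −x side, so T = (-36.50, 0.000). J and P share the same x with |JP| = 24.8 and P on the −y side, so P = (0.000, -24.80). The virtual corner opposite J is at (-36.50, -24.80). Since A1 is tangent to TA there, HA ⟂ TA and since A1 is tangent to WP there, HW ⟂ WP, with radius 7.3, so the center H sits 7.3 in from both sides at H = (-29.20, -17.50). That places the tangent points at A = (-36.50, -17.50) on TA and W = (-29.20, -24.80) on WP. Then cos ∠WHJ = HW·HJ / (|HW||HJ|), giving 120.9°.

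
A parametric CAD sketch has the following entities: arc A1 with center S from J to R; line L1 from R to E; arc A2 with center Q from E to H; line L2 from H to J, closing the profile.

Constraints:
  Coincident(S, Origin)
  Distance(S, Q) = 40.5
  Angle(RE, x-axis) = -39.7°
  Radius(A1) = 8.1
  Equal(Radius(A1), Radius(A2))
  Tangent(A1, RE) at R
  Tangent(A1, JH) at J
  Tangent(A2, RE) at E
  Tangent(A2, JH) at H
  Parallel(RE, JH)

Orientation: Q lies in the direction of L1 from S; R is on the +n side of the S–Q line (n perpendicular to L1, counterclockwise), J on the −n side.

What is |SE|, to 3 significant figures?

41.3

Tangency of A1 to both parallel lines with radius 8.1 puts R and J at S ± 8.1·n: R = (5.17, 6.23), J = (-5.17, -6.23). Equal radii place E and H the same way about Q: E = Q + 8.1·n = (36.3, -19.6), H = Q − 8.1·n = (26.0, -32.1). Then |SE| = |E − S| = 41.3.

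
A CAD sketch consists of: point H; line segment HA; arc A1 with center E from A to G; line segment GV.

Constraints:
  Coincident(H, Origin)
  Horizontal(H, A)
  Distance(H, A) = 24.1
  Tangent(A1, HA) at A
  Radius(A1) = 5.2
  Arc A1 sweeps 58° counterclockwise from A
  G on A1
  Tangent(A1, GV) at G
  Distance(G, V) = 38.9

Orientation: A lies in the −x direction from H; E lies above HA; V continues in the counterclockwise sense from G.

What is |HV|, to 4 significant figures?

35.45

On A1, A sits at bearing -90° from E; a 58° counterclockwise sweep puts G at bearing -32°, so G = E + 5.2·(cos -32°, sin -32°) = (-19.69, 2.444). Tangency of A1 to GV means the radius EG is perpendicular to GV, so GV runs along (−sin -32°, cos -32°); with |GV| = 38.9, V = (0.9237, 35.43). Then |HV| = |V − H| = 35.45.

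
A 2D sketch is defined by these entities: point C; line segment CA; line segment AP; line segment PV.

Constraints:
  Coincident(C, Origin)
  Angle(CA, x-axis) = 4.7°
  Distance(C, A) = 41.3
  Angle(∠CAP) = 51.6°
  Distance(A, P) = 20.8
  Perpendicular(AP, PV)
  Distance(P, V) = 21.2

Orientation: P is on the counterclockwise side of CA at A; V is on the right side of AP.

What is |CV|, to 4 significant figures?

53.79

C is at the origin; CA runs at 4.7° with length 41.3, so A = 41.3·(cos 4.7°, sin 4.7°) = (41.16, 3.384). ∠CAP = 51.6°, so AP runs at 4.7° + (180° − 51.6°) = 133.1° from the x-axis; with |AP| = 20.8, P = A + 20.8·(cos 133.1°, sin 133.1°) = (26.95, 18.57). AP ⟂ PV; with |PV| = 21.2 on the right of AP, V = P + 21.2·(0.7302, 0.6833) = (42.43, 33.06). Then |CV| = |V − C| = 53.79.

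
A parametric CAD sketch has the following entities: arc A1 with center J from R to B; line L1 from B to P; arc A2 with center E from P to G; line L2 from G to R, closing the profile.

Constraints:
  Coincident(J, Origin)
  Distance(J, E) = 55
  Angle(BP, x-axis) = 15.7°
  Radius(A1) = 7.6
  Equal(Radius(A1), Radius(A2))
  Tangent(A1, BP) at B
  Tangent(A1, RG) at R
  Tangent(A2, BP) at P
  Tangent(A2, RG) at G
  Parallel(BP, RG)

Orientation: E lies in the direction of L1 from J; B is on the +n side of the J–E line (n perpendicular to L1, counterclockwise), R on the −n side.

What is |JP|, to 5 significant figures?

55.523

The slot axis is L1's direction at 15.7°, so u = (cos 15.7°, sin 15.7°) = (0.96269, 0.27060) and n = (−sin 15.7°, cos 15.7°) = (-0.27060, 0.96269). J is at the origin and E lies 55.0 along u from J, so E = 55.0·u = (52.948, 14.883). Tangency of A1 to both parallel lines with radius 7.6 puts B and R at J ± 7.6·n: B = (-2.0566, 7.3165), R = (2.0566, -7.3165). Equal radii place P and G the same way about E: P = E + 7.6·n = (50.891, 22.199), G = E − 7.6·n = (55.005, 7.5666). Then |JP| = |P − J| = 55.523.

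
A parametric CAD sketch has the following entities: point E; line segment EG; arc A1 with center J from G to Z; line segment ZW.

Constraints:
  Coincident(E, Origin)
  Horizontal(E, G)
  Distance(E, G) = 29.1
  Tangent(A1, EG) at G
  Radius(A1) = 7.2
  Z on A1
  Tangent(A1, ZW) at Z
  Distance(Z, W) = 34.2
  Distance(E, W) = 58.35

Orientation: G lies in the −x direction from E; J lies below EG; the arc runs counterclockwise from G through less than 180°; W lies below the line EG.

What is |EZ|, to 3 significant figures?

36.6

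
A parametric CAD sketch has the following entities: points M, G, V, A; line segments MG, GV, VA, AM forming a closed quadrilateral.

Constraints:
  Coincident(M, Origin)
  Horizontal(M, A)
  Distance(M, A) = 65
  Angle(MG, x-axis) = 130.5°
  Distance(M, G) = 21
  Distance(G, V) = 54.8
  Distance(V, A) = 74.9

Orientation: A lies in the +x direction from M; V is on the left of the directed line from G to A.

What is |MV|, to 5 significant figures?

62.690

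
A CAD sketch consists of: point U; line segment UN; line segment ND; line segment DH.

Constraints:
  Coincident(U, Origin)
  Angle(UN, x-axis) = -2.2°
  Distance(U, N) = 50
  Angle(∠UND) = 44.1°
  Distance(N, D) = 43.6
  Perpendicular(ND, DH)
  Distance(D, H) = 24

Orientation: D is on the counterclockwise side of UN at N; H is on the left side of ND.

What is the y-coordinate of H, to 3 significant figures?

13.0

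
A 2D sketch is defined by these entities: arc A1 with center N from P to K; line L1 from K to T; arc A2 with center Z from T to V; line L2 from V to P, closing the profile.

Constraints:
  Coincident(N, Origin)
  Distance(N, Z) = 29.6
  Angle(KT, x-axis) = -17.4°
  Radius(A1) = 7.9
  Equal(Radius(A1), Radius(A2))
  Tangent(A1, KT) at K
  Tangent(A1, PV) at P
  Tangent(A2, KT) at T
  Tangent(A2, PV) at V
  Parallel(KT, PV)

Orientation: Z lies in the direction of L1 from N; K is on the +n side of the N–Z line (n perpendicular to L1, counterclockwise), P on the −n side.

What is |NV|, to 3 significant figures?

30.6

Tangency of A1 to both parallel lines with radius 7.9 puts K and P at N ± 7.9·n: K = (2.36, 7.54), P = (-2.36, -7.54). Equal radii place T and V the same way about Z: T = Z + 7.9·n = (30.6, -1.31), V = Z − 7.9·n = (25.9, -16.4). Then |NV| = |V − N| = 30.6.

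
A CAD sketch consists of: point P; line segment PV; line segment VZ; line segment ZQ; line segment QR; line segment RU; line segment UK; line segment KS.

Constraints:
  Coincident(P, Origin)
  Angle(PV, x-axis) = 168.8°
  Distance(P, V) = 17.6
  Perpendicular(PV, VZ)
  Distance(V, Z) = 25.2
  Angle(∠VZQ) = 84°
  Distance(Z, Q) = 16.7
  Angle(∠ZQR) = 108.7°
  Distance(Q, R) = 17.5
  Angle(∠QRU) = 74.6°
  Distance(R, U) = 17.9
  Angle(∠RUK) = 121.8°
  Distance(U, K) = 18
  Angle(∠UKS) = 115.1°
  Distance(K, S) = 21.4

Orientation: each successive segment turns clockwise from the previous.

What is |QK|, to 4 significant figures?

22.79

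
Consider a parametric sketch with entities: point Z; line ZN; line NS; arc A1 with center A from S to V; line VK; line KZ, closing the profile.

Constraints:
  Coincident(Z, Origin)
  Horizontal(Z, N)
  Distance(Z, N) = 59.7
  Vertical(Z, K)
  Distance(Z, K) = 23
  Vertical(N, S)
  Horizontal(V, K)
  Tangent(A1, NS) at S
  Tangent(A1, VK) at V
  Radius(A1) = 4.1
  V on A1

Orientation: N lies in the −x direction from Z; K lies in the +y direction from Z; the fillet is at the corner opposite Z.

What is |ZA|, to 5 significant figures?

58.725

Z is at the origin; ZN is horizontal with |ZN| = 59.7 and N on the −x side, so N = (-59.700, 0.0000). ZK is vertical with |ZK| = 23.0 and K on the +y side, so K = (0.0000, 23.000). The virtual corner opposite Z is at (-59.700, 23.000). Since A1 is tangent to NS there, AS ⟂ NS and the tangent condition forces AV to be normal to VK, with radius 4.1, so the center A sits 4.1 in from both sides at A = (-55.600, 18.900). Then |ZA| = |A − Z| = 58.725.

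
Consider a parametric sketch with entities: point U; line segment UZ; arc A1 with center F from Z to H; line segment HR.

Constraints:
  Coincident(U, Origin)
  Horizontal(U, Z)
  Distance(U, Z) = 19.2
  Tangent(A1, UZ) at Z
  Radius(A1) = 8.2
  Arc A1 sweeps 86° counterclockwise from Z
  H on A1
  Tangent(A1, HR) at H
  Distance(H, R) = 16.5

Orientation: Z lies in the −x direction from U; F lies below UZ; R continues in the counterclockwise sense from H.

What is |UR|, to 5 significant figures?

37.340

On A1, Z sits at bearing 90° from F; an 86° counterclockwise sweep puts H at bearing 176°, so H = F + 8.2·(cos 176°, sin 176°) = (-27.380, -7.6280). Tangency of A1 to HR means the radius FH is perpendicular to HR, so HR runs along (−sin 176°, cos 176°); with |HR| = 16.5, R = (-28.531, -24.088). Then |UR| = |R − U| = 37.340.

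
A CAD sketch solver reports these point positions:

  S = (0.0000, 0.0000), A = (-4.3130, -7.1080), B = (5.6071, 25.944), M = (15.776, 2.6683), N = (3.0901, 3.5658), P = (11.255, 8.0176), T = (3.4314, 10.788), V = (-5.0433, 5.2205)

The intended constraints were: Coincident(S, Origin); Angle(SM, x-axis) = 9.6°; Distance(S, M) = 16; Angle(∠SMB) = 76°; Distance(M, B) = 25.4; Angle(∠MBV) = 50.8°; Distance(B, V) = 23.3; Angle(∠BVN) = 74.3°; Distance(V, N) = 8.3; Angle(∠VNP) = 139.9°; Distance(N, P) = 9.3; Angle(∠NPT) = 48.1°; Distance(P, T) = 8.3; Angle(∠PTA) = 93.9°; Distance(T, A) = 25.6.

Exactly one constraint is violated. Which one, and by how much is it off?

Distance(T, A) = 25.6 — off by 6.10.

S = (0.00, 0.00) ✓; SM at 9.600° ✓; |SM| = 16.00 ✓; ∠SMB = 76.00° ✓; |MB| = 25.40 ✓; ∠MBV = 50.80° ✓; |BV| = 23.30 ✓; ∠BVN = 74.30° ✓; |VN| = 8.300 ✓; ∠VNP = 139.9° ✓; |NP| = 9.300 ✓; ∠NPT = 48.10° ✓; |PT| = 8.300 ✓; ∠PTA = 93.90° ✓; |TA| = 19.50 ✗.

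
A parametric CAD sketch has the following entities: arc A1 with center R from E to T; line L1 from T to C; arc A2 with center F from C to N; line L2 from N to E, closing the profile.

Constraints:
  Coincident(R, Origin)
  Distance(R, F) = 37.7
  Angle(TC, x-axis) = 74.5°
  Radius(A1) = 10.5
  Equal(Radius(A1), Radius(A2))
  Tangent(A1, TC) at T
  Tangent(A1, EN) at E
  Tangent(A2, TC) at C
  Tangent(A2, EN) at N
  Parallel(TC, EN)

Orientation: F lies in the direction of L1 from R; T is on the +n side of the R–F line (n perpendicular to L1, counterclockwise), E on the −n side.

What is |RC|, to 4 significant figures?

39.13

The slot axis is L1's direction at 74.5°, so u = (cos 74.5°, sin 74.5°) = (0.2672, 0.9636) and n = (−sin 74.5°, cos 74.5°) = (-0.9636, 0.2672). R is at the origin and F lies 37.7 along u from R, so F = 37.7·u = (10.07, 36.33). Tangency of A1 to both parallel lines with radius 10.5 puts T and E at R ± 10.5·n: T = (-10.12, 2.806), E = (10.12, -2.806). Equal radii place C and N the same way about F: C = F + 10.5·n = (-0.04323, 39.13), N = F − 10.5·n = (20.19, 33.52). Then |RC| = |C − R| = 39.13.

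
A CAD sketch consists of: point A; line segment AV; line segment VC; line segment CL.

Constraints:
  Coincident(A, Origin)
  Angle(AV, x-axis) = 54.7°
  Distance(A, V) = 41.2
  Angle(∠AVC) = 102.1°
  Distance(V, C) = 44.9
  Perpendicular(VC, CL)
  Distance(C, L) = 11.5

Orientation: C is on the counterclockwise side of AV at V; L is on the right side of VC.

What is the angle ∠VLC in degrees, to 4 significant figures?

75.63°

A is at the origin; AV runs at 54.7° with length 41.2, so V = 41.2·(cos 54.7°, sin 54.7°) = (23.81, 33.62). ∠AVC = 102.1°, so VC runs at 54.7° + (180° − 102.1°) = 132.6° from the x-axis; with |VC| = 44.9, C = V + 44.9·(cos 132.6°, sin 132.6°) = (-6.584, 66.68). VC ⟂ CL; with |CL| = 11.5 on the right of VC, L = C + 11.5·(0.7361, 0.6769) = (1.881, 74.46). Then cos ∠VLC = LV·LC / (|LV||LC|), giving 75.63°.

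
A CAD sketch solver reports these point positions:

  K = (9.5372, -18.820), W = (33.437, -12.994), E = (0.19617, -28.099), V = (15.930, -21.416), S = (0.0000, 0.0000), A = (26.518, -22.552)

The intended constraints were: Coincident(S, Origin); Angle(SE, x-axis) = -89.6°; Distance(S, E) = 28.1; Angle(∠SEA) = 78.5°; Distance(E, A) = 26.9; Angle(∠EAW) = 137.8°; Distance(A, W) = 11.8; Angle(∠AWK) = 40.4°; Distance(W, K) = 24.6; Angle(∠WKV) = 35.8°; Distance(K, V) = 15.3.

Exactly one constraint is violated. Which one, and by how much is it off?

Distance(K, V) = 15.3 — off by 8.40.

S = (0.00, 0.00) ✓; SE at -89.60° ✓; |SE| = 28.10 ✓; ∠SEA = 78.50° ✓; |EA| = 26.90 ✓; ∠EAW = 137.8° ✓; |AW| = 11.80 ✓; ∠AWK = 40.40° ✓; |WK| = 24.60 ✓; ∠WKV = 35.80° ✓; |KV| = 6.900 ✗.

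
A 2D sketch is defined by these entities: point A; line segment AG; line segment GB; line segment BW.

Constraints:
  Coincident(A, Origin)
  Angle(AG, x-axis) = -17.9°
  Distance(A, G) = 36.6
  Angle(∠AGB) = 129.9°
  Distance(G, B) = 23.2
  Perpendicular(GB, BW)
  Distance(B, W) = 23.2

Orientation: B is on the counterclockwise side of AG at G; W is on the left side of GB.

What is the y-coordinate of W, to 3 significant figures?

20.7

A is at the origin; AG runs at -17.9° with length 36.6, so G = 36.6·(cos -17.9°, sin -17.9°) = (34.8, -11.2). ∠AGB = 129.9°, so GB runs at -17.9° + (180° − 129.9°) = 32.2° from the x-axis; with |GB| = 23.2, B = G + 23.2·(cos 32.2°, sin 32.2°) = (54.5, 1.11). The perpendicularity gives BW at right angles to GB; with |BW| = 23.2 on the left of GB, W = B + 23.2·(-0.533, 0.846) = (42.1, 20.7). So W.y = 20.7.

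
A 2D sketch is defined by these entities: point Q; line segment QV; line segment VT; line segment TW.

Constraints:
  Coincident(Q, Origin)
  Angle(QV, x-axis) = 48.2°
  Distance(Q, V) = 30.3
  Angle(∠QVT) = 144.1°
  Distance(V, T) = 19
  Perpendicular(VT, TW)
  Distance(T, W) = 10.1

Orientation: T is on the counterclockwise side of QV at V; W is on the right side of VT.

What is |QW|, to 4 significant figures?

51.70

Q is at the origin; QV runs at 48.2° with length 30.3, so V = 30.3·(cos 48.2°, sin 48.2°) = (20.20, 22.59). ∠QVT = 144.1°, so VT runs at 48.2° + (180° − 144.1°) = 84.10° from the x-axis; with |VT| = 19.0, T = V + 19.0·(cos 84.10°, sin 84.10°) = (22.15, 41.49). VT ⟂ TW; with |TW| = 10.1 on the right of VT, W = T + 10.1·(0.9947, -0.1028) = (32.20, 40.45). Then |QW| = |W − Q| = 51.70.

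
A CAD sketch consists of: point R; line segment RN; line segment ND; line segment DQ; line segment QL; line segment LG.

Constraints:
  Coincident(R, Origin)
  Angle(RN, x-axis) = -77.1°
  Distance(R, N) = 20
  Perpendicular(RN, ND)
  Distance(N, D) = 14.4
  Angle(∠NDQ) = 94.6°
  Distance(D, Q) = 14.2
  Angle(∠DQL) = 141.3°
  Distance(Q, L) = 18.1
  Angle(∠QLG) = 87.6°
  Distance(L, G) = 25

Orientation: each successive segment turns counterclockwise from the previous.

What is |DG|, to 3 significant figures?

32.4

R is at the origin; RN runs at -77.1° with length 20.0, so N = (4.47, -19.5). The perpendicularity gives ND at right angles to RN, so ND runs at 12.9°; with |ND| = 14.4, D = (18.5, -16.3). ∠NDQ = 94.6° gives DQ at 98.3° from the x-axis; with |DQ| = 14.2, Q = (16.5, -2.23). ∠DQL = 141.3° gives QL at 137° from the x-axis; with |QL| = 18.1, L = (3.21, 10.1). ∠QLG = 87.6° gives LG at -131° from the x-axis; with |LG| = 25.0, G = (-13.1, -8.87). Then |DG| = |G − D| = 32.4.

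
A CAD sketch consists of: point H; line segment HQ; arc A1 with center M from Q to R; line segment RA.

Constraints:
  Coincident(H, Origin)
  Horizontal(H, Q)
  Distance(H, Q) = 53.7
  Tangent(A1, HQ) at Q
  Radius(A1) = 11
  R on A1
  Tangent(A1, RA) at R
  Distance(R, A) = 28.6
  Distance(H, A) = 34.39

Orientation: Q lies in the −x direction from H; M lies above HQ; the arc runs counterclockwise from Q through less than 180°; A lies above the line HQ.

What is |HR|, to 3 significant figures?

46.1

Checks: ∠(MQ, QH) = 90.00° ✓; |MQ| = 11.00 ✓; |MR| = 11.00 ✓; ∠(MR, RA) = 90.00° ✓; |RA| = 28.60 ✓; |HA| = 34.39 ✓.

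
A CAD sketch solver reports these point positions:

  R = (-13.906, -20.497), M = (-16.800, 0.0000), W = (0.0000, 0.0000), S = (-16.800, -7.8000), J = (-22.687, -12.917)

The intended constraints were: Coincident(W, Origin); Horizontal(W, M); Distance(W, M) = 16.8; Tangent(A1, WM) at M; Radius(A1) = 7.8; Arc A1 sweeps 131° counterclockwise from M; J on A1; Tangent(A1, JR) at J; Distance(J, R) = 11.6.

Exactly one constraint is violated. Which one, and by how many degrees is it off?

Tangent(A1, JR) at J — off by 8.20°.

W = (0.00, 0.00) ✓; W.y = 0.00, M.y = 0.00 ✓; |WM| = 16.80 ✓; ∠(SM, MW) = 90.00° ✓; |SM| = 7.800 ✓; bearing(S→J) − bearing(S→M) = 131.0° ✓; |SJ| = 7.800 ✓; ∠(SJ, JR) = 81.80° ✗; |JR| = 11.60 ✓.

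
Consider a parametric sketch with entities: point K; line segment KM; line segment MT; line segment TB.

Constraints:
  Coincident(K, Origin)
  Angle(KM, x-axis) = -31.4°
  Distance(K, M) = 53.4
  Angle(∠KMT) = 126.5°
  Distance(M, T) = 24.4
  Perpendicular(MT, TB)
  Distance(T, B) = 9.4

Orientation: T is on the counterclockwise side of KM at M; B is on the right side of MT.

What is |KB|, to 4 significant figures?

76.76

K is at the origin; KM runs at -31.4° with length 53.4, so M = 53.4·(cos -31.4°, sin -31.4°) = (45.58, -27.82). ∠KMT = 126.5°, so MT runs at -31.4° + (180° − 126.5°) = 22.10° from the x-axis; with |MT| = 24.4, T = M + 24.4·(cos 22.10°, sin 22.10°) = (68.19, -18.64). The perpendicularity gives TB at right angles to MT; with |TB| = 9.4 on the right of MT, B = T + 9.4·(0.3762, -0.9265) = (71.72, -27.35). Then |KB| = |B − K| = 76.76.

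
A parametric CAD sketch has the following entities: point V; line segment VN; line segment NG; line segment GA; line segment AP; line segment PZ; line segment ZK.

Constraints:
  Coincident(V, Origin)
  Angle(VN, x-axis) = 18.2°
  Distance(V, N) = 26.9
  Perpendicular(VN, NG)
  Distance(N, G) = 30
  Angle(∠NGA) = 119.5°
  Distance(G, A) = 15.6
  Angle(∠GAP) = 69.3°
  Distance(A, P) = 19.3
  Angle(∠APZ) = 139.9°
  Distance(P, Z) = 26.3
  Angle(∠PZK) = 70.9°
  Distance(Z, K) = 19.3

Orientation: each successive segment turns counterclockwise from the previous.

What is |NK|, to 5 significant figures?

14.498

V is at the origin; VN runs at 18.2° with length 26.9, so N = (25.554, 8.4018). VN is perpendicular to NG, so NG runs at 108.20°; with |NG| = 30.0, G = (16.184, 36.901). ∠NGA = 119.5° gives GA at 168.70° from the x-axis; with |GA| = 15.6, A = (0.88661, 39.958). ∠GAP = 69.3° gives AP at -80.600° from the x-axis; with |AP| = 19.3, P = (4.0388, 20.917). ∠APZ = 139.9° gives PZ at -40.500° from the x-axis; with |PZ| = 26.3, Z = (24.037, 3.8364). ∠PZK = 70.9° gives ZK at 68.600° from the x-axis; with |ZK| = 19.3, K = (31.080, 21.806). Then |NK| = |K − N| = 14.498.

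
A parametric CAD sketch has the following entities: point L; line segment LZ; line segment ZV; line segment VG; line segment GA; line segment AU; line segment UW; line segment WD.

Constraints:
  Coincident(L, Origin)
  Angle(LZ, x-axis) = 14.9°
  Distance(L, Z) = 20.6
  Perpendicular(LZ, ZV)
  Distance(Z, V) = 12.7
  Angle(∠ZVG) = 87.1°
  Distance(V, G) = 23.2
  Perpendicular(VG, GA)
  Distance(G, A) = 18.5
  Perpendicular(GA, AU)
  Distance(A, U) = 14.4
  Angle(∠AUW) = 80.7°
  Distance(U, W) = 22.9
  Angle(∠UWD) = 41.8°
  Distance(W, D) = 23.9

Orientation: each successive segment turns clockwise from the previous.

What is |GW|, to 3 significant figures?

11.5

The perpendicularity gives AU at right angles to GA, so AU runs at 12.0°; with |AU| = 14.4, U = (10.7, 9.29). ∠AUW = 80.7° gives UW at -87.3° from the x-axis; with |UW| = 22.9, W = (11.8, -13.6). Then |GW| = |W − G| = 11.5.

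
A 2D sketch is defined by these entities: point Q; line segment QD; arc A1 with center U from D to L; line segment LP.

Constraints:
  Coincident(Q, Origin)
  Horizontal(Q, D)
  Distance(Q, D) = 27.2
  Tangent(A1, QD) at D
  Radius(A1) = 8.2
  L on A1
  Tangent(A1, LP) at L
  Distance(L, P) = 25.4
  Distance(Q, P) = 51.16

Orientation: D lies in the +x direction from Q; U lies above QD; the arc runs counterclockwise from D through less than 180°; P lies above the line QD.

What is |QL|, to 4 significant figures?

35.83

Q is at the origin; Q and D share the same y with |QD| = 27.2 and D on the +x side, so D = (27.20, 0.000). Since A1 is tangent to QD there, UD ⟂ QD, so U = D + (0, 8.2) = (27.20, 8.200). Since UL ⟂ LP (tangency), |UP| = √(8.2² + 25.4²) = 26.69 regardless of where L sits on A1. So P lies on both circle(Q, 51.16) and circle(U, 26.69); the above-QD intersection is P = (40.39, 31.41). L is the foot of the tangent from P: L = (35.23, 6.535).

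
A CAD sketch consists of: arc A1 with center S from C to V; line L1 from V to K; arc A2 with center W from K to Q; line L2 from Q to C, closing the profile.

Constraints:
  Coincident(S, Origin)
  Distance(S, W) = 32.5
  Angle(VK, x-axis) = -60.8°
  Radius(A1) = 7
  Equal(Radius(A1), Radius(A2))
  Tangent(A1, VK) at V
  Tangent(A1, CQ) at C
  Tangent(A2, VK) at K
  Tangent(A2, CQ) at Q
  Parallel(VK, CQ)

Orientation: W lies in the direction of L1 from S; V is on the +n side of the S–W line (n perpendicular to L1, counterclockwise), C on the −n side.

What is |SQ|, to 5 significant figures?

33.245

The slot axis is L1's direction at -60.8°, so u = (cos -60.8°, sin -60.8°) = (0.48786, -0.87292) and n = (−sin -60.8°, cos -60.8°) = (0.87292, 0.48786). S is at the origin and W lies 32.5 along u from S, so W = 32.5·u = (15.855, -28.370). Tangency of A1 to both parallel lines with radius 7.0 puts V and C at S ± 7.0·n: V = (6.1105, 3.4150), C = (-6.1105, -3.4150). Equal radii place K and Q the same way about W: K = W + 7.0·n = (21.966, -24.955), Q = W − 7.0·n = (9.7450, -31.785). Then |SQ| = |Q − S| = 33.245.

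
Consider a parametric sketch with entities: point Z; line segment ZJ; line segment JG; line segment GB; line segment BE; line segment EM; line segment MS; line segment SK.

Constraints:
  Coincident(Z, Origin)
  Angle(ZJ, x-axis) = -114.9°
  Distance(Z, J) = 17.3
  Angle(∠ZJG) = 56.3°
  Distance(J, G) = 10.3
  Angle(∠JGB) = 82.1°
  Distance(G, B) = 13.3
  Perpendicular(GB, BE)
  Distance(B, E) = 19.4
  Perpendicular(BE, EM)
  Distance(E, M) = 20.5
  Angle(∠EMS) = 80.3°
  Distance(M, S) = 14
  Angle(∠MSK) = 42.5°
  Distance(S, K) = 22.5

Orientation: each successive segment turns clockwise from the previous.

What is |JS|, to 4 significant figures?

7.767

The perpendicularity gives EM at right angles to BE, so EM runs at -156.5°; with |EM| = 20.5, M = (-11.52, -27.56). ∠EMS = 80.3° gives MS at 103.8° from the x-axis; with |MS| = 14.0, S = (-14.86, -13.97). Then |JS| = |S − J| = 7.767.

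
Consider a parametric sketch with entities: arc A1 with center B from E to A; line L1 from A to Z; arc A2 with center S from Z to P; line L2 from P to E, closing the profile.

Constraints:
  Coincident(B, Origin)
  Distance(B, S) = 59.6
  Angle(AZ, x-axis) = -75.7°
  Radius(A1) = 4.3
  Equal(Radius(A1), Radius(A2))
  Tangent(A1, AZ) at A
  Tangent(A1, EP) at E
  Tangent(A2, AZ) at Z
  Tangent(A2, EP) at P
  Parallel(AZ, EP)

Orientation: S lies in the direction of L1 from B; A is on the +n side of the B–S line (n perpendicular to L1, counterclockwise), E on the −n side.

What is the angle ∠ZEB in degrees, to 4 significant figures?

81.79°

The slot axis is L1's direction at -75.7°, so u = (cos -75.7°, sin -75.7°) = (0.2470, -0.9690) and n = (−sin -75.7°, cos -75.7°) = (0.9690, 0.2470). B is at the origin and S lies 59.6 along u from B, so S = 59.6·u = (14.72, -57.75). Tangency of A1 to both parallel lines with radius 4.3 puts A and E at B ± 4.3·n: A = (4.167, 1.062), E = (-4.167, -1.062). Equal radii place Z and P the same way about S: Z = S + 4.3·n = (18.89, -56.69), P = S − 4.3·n = (10.55, -58.82). Then cos ∠ZEB = EZ·EB / (|EZ||EB|), giving 81.79°.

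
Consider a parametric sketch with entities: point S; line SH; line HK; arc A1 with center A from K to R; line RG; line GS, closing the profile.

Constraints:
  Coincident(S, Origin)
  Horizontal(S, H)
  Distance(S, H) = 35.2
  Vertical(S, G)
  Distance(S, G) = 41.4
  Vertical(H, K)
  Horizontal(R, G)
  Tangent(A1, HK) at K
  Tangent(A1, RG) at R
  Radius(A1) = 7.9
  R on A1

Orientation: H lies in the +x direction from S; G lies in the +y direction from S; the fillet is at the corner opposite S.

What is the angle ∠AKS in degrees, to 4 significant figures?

43.58°

The virtual corner opposite S is at (35.20, 41.40). A1 meets HK tangentially, so AK is at right angles to HK and the tangent condition forces AR to be normal to RG, with radius 7.9, so the center A sits 7.9 in from both sides at A = (27.30, 33.50). That places the tangent points at K = (35.20, 33.50) on HK and R = (27.30, 41.40) on RG. Then cos ∠AKS = KA·KS / (|KA||KS|), giving 43.58°.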